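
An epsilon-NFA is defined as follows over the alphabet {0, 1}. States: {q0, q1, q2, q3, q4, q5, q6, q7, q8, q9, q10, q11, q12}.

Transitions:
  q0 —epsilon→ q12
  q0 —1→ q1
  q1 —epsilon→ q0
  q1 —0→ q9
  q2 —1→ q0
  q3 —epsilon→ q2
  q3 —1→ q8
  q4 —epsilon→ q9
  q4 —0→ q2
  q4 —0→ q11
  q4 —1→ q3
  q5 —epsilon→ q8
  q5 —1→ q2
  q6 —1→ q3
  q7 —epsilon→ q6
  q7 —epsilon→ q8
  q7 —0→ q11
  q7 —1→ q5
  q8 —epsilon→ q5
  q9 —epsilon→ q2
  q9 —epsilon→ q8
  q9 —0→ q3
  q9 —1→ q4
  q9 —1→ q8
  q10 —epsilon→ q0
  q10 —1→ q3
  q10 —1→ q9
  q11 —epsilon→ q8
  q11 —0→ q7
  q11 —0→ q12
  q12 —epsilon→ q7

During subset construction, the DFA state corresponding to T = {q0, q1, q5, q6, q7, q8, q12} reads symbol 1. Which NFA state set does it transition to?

q0 on 1 → {q1}.
q5 on 1 → {q2}.
q6 on 1 → {q3}.
q7 on 1 → {q5}.
No 1-transition from q1, q8, q12.
Union after reading 1: {q1, q2, q3, q5}.
Now take the epsilon-closure:
From q1 via epsilon: add q0.
From q5 via epsilon: add q8.
From q0 via epsilon: add q12.
From q12 via epsilon: add q7.
From q7 via epsilon: add q6.
No new states can be added; the closed set is {q0, q1, q2, q3, q5, q6, q7, q8, q12}.

{q0, q1, q2, q3, q5, q6, q7, q8, q12}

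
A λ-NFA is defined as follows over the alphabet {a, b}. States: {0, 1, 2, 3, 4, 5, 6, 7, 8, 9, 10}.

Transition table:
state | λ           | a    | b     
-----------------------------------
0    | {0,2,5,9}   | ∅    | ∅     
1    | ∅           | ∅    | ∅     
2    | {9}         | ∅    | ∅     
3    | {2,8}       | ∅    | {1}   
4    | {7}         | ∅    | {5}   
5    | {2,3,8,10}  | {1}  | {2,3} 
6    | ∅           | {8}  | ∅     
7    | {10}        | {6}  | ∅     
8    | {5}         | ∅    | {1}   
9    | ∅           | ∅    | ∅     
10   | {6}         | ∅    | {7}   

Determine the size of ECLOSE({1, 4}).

Start with {1, 4}.
From 4 via λ: add 7.
From 7 via λ: add 10.
From 10 via λ: add 6.
λ-closure = {1, 4, 6, 7, 10}, which has 5 states.

5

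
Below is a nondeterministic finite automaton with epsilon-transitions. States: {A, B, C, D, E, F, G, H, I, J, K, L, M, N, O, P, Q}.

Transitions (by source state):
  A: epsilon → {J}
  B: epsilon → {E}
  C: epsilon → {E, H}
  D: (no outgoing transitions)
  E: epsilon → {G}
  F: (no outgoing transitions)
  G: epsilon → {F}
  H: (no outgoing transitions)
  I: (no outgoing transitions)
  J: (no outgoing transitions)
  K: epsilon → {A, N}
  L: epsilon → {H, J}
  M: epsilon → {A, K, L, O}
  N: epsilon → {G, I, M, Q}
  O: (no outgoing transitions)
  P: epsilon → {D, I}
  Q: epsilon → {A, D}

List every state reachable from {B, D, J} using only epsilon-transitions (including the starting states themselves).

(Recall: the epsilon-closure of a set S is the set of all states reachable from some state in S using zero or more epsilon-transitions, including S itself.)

Start with {B, D, J}.
From B via epsilon: add E.
From E via epsilon: add G.
From G via epsilon: add F.
No new states can be added; the closed set is {B, D, E, F, G, J}.

{B, D, E, F, G, J}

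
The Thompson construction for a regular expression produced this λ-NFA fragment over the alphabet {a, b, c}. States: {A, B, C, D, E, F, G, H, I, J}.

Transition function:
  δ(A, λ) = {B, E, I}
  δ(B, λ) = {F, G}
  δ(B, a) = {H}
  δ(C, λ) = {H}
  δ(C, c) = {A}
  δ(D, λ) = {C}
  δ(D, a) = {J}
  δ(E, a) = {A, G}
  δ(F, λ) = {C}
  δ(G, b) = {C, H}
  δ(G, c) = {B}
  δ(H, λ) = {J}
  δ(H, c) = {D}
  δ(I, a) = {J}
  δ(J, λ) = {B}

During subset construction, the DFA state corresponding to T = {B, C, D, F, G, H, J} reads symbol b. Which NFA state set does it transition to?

G on b → {C, H}.
No b-transition from B, C, D, F, H, J.
Union after reading b: {C, H}.
Now take the λ-closure:
From H via λ: add J.
From J via λ: add B.
From B via λ: add F, G.
No new states can be added; the closed set is {B, C, F, G, H, J}.

{B, C, F, G, H, J}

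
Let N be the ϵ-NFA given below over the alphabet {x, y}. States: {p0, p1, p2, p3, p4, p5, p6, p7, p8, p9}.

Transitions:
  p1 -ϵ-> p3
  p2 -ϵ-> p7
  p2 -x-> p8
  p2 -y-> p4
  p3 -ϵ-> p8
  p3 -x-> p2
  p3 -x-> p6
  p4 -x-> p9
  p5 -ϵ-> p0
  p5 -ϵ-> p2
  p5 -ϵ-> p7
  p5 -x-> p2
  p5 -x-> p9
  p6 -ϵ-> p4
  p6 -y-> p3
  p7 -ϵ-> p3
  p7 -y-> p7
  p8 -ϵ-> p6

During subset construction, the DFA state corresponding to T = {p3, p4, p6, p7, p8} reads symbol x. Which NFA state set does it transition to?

p3 on x → {p2, p6}.
p4 on x → {p9}.
No x-transition from p6, p7, p8.
Union after reading x: {p2, p6, p9}.
Now take the ϵ-closure:
From p2 via ϵ: add p7.
From p6 via ϵ: add p4.
From p7 via ϵ: add p3.
From p3 via ϵ: add p8.
No new states can be added; the closed set is {p2, p3, p4, p6, p7, p8, p9}.

{p2, p3, p4, p6, p7, p8, p9}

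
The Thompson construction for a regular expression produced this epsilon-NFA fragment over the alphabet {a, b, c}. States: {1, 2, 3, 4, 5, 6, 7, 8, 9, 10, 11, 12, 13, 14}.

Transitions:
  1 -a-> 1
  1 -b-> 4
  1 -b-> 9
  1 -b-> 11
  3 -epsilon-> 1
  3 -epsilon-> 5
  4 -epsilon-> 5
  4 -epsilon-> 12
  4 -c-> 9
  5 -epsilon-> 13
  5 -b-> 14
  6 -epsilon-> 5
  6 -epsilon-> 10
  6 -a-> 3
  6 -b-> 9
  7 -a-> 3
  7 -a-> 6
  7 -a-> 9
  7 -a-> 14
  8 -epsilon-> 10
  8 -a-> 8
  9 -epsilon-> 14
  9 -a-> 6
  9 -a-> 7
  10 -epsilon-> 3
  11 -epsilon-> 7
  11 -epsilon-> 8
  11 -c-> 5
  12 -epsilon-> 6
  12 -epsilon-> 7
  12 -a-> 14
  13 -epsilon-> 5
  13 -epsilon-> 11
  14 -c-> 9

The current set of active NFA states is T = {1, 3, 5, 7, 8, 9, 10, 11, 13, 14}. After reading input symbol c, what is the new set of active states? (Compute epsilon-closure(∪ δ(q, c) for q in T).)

11 on c → {5}.
14 on c → {9}.
No c-transition from 1, 3, 5, 7, 8, 9, 10, 13.
Union after reading c: {5, 9}.
Now take the epsilon-closure:
From 5 via epsilon: add 13.
From 9 via epsilon: add 14.
From 13 via epsilon: add 11.
From 11 via epsilon: add 7, 8.
From 8 via epsilon: add 10.
From 10 via epsilon: add 3.
From 3 via epsilon: add 1.
No new states can be added; the closed set is {1, 3, 5, 7, 8, 9, 10, 11, 13, 14}.

{1, 3, 5, 7, 8, 9, 10, 11, 13, 14}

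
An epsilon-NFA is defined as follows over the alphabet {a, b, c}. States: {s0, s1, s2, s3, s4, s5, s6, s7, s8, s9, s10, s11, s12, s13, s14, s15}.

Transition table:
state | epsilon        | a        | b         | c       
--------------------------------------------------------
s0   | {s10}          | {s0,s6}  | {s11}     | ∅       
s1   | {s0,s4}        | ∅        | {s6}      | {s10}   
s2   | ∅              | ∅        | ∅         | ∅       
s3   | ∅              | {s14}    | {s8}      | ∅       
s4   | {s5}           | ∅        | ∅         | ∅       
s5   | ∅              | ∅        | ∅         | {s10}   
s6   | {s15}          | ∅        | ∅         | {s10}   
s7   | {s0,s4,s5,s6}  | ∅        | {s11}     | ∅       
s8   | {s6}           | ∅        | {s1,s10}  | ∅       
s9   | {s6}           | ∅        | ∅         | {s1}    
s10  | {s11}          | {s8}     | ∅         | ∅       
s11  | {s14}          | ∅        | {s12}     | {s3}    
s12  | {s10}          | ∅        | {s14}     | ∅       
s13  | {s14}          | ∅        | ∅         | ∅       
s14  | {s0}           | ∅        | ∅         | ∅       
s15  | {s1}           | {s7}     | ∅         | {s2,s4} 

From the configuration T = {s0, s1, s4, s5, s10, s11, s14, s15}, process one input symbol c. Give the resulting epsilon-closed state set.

s1 on c → {s10}.
s5 on c → {s10}.
s11 on c → {s3}.
s15 on c → {s2, s4}.
No c-transition from s0, s4, s10, s14.
Union after reading c: {s2, s3, s4, s10}.
Now take the epsilon-closure:
From s4 via epsilon: add s5.
From s10 via epsilon: add s11.
From s11 via epsilon: add s14.
From s14 via epsilon: add s0.
No new states can be added; the closed set is {s0, s2, s3, s4, s5, s10, s11, s14}.

{s0, s2, s3, s4, s5, s10, s11, s14}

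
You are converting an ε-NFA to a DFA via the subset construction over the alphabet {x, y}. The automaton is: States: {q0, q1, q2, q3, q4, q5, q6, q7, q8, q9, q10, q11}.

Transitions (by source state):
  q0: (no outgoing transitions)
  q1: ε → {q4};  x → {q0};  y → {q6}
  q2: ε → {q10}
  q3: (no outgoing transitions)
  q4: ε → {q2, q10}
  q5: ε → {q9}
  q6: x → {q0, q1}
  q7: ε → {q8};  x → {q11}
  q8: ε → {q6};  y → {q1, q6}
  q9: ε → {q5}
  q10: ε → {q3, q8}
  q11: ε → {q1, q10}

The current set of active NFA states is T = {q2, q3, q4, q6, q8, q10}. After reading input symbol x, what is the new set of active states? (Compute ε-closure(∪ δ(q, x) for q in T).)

q6 on x → {q0, q1}.
No x-transition from q2, q3, q4, q8, q10.
Union after reading x: {q0, q1}.
Now take the ε-closure:
From q1 via ε: add q4.
From q4 via ε: add q2, q10.
From q10 via ε: add q3, q8.
From q8 via ε: add q6.
No new states can be added; the closed set is {q0, q1, q2, q3, q4, q6, q8, q10}.

{q0, q1, q2, q3, q4, q6, q8, q10}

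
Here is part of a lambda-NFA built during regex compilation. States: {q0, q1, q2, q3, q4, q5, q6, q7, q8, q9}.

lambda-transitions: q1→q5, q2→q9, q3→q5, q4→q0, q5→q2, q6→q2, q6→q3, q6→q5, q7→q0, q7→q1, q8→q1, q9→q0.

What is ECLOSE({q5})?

{q0, q2, q5, q9}

Start with {q5}.
From q5 via lambda: add q2.
From q2 via lambda: add q9.
From q9 via lambda: add q0.
No new states can be added; the closed set is {q0, q2, q5, q9}.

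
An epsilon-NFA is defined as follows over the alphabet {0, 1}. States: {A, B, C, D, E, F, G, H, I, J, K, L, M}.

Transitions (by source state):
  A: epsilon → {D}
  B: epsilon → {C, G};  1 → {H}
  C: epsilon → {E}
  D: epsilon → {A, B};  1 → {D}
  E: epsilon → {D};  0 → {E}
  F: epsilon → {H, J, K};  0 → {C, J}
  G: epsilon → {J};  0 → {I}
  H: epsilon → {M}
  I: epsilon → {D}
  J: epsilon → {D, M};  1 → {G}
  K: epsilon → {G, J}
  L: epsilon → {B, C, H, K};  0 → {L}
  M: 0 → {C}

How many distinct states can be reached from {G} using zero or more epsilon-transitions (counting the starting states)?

Start with {G}.
From G via epsilon: add J.
From J via epsilon: add D, M.
From D via epsilon: add A, B.
From B via epsilon: add C.
From C via epsilon: add E.
epsilon-closure = {A, B, C, D, E, G, J, M}, which has 8 states.

8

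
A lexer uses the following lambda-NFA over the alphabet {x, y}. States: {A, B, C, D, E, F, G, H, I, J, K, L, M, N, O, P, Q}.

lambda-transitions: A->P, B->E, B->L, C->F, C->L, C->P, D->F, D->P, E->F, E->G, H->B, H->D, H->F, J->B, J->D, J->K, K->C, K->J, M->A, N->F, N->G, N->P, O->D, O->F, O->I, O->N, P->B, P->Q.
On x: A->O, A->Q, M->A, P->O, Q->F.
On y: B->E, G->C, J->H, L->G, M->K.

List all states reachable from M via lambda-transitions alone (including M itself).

Start with {M}.
From M via lambda: add A.
From A via lambda: add P.
From P via lambda: add B, Q.
From B via lambda: add E, L.
From E via lambda: add F, G.
No new states can be added; the closed set is {A, B, E, F, G, L, M, P, Q}.

{A, B, E, F, G, L, M, P, Q}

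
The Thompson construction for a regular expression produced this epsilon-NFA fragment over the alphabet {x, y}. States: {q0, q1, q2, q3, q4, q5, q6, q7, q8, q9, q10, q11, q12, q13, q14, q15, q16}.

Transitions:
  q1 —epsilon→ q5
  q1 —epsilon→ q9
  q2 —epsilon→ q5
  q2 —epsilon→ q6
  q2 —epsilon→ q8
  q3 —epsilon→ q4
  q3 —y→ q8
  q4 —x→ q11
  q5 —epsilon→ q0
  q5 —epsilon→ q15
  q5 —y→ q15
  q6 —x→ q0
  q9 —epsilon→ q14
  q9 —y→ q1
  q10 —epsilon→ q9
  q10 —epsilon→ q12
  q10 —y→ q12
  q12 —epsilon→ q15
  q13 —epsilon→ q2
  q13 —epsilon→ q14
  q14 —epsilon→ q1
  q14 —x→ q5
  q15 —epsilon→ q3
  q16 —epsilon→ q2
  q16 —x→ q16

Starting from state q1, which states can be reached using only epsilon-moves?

{q0, q1, q3, q4, q5, q9, q14, q15}

Start with {q1}.
From q1 via epsilon: add q5, q9.
From q5 via epsilon: add q0, q15.
From q9 via epsilon: add q14.
From q15 via epsilon: add q3.
From q3 via epsilon: add q4.
No new states can be added; the closed set is {q0, q1, q3, q4, q5, q9, q14, q15}.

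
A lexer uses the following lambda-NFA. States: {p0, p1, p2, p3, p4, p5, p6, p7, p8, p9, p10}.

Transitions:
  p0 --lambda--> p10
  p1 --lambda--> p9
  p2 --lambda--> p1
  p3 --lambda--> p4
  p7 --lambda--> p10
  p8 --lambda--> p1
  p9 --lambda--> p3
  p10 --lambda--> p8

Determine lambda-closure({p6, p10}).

Start with {p6, p10}.
From p10 via lambda: add p8.
From p8 via lambda: add p1.
From p1 via lambda: add p9.
From p9 via lambda: add p3.
From p3 via lambda: add p4.
No new states can be added; the closed set is {p1, p3, p4, p6, p8, p9, p10}.

{p1, p3, p4, p6, p8, p9, p10}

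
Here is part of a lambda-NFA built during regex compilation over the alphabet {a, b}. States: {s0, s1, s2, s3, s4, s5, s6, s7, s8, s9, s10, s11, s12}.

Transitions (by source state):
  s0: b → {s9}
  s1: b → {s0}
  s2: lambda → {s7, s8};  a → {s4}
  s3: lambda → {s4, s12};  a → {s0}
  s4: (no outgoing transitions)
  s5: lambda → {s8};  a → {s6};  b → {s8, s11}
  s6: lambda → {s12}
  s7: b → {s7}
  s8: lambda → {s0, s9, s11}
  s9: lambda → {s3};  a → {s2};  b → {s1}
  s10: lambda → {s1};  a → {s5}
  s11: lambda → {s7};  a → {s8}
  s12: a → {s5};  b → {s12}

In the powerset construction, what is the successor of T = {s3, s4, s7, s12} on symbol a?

s3 on a → {s0}.
s12 on a → {s5}.
No a-transition from s4, s7.
Union after reading a: {s0, s5}.
Now take the lambda-closure:
From s5 via lambda: add s8.
From s8 via lambda: add s9, s11.
From s9 via lambda: add s3.
From s11 via lambda: add s7.
From s3 via lambda: add s4, s12.
No new states can be added; the closed set is {s0, s3, s4, s5, s7, s8, s9, s11, s12}.

{s0, s3, s4, s5, s7, s8, s9, s11, s12}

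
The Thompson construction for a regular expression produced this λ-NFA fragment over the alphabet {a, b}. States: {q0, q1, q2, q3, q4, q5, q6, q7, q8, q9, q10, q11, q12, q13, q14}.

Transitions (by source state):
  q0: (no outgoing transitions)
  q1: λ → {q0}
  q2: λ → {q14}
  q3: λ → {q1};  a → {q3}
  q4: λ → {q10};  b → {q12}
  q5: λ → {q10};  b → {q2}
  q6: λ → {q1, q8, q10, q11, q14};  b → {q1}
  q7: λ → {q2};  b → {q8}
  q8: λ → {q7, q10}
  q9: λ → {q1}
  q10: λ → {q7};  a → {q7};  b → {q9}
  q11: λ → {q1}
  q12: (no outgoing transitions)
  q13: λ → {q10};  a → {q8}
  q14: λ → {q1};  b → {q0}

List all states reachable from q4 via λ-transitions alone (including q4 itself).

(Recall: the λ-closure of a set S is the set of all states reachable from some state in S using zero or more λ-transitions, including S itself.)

Start with {q4}.
From q4 via λ: add q10.
From q10 via λ: add q7.
From q7 via λ: add q2.
From q2 via λ: add q14.
From q14 via λ: add q1.
From q1 via λ: add q0.
No new states can be added; the closed set is {q0, q1, q2, q4, q7, q10, q14}.

{q0, q1, q2, q4, q7, q10, q14}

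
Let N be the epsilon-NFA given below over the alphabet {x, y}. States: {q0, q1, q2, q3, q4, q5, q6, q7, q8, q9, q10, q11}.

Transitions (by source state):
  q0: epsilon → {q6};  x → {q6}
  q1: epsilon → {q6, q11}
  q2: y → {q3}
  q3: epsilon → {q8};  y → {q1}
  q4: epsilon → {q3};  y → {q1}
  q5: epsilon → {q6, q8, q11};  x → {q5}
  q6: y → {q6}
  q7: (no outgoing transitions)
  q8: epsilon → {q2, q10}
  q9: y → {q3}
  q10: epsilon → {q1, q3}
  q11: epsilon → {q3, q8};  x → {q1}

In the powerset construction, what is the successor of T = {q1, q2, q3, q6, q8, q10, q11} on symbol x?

q11 on x → {q1}.
No x-transition from q1, q2, q3, q6, q8, q10.
Union after reading x: {q1}.
Now take the epsilon-closure:
From q1 via epsilon: add q6, q11.
From q11 via epsilon: add q3, q8.
From q8 via epsilon: add q2, q10.
No new states can be added; the closed set is {q1, q2, q3, q6, q8, q10, q11}.

{q1, q2, q3, q6, q8, q10, q11}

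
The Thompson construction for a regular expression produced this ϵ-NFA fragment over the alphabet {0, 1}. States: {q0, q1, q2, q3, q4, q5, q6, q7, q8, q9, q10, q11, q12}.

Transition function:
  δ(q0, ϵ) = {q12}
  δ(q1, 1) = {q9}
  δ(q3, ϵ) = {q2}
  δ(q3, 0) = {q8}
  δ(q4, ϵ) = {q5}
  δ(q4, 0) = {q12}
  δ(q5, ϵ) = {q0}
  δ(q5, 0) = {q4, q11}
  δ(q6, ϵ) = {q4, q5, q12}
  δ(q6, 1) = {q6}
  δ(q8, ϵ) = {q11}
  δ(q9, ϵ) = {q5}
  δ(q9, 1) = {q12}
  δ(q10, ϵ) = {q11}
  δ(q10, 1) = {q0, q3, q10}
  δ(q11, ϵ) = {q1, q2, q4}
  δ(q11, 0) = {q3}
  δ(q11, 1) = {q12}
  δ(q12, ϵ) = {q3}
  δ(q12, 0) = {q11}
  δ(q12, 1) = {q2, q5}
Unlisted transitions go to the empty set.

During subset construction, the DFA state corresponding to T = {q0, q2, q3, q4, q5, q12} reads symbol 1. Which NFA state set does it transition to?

q12 on 1 → {q2, q5}.
No 1-transition from q0, q2, q3, q4, q5.
Union after reading 1: {q2, q5}.
Now take the ϵ-closure:
From q5 via ϵ: add q0.
From q0 via ϵ: add q12.
From q12 via ϵ: add q3.
No new states can be added; the closed set is {q0, q2, q3, q5, q12}.

{q0, q2, q3, q5, q12}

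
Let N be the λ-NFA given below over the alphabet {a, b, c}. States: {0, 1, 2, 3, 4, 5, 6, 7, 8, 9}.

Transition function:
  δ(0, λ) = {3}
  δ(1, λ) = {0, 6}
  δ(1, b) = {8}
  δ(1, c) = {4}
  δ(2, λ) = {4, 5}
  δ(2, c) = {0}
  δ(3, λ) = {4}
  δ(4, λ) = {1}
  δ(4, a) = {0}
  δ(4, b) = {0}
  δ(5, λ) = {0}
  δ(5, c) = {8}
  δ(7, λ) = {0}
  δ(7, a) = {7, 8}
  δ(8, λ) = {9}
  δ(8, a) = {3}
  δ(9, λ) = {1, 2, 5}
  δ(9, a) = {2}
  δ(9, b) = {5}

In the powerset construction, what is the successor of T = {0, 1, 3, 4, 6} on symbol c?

{0, 1, 3, 4, 6}

1 on c → {4}.
No c-transition from 0, 3, 4, 6.
Union after reading c: {4}.
Now take the λ-closure:
From 4 via λ: add 1.
From 1 via λ: add 0, 6.
From 0 via λ: add 3.
No new states can be added; the closed set is {0, 1, 3, 4, 6}.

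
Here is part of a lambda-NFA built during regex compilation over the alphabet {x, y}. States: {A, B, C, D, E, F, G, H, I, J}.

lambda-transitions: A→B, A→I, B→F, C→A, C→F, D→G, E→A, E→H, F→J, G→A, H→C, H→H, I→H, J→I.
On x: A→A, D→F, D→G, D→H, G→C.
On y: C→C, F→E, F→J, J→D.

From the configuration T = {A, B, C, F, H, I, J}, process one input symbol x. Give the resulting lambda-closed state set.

A on x → {A}.
No x-transition from B, C, F, H, I, J.
Union after reading x: {A}.
Now take the lambda-closure:
From A via lambda: add B, I.
From B via lambda: add F.
From I via lambda: add H.
From F via lambda: add J.
From H via lambda: add C.
No new states can be added; the closed set is {A, B, C, F, H, I, J}.

{A, B, C, F, H, I, J}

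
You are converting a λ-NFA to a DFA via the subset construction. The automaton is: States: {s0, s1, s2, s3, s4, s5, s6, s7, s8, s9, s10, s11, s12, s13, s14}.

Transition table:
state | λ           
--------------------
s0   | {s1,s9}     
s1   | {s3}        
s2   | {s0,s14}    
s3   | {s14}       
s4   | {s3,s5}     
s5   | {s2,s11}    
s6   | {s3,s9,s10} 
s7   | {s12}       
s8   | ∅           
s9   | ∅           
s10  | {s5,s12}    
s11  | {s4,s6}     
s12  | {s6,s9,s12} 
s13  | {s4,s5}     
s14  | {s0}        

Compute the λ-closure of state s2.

Start with {s2}.
From s2 via λ: add s0, s14.
From s0 via λ: add s1, s9.
From s1 via λ: add s3.
No new states can be added; the closed set is {s0, s1, s2, s3, s9, s14}.

{s0, s1, s2, s3, s9, s14}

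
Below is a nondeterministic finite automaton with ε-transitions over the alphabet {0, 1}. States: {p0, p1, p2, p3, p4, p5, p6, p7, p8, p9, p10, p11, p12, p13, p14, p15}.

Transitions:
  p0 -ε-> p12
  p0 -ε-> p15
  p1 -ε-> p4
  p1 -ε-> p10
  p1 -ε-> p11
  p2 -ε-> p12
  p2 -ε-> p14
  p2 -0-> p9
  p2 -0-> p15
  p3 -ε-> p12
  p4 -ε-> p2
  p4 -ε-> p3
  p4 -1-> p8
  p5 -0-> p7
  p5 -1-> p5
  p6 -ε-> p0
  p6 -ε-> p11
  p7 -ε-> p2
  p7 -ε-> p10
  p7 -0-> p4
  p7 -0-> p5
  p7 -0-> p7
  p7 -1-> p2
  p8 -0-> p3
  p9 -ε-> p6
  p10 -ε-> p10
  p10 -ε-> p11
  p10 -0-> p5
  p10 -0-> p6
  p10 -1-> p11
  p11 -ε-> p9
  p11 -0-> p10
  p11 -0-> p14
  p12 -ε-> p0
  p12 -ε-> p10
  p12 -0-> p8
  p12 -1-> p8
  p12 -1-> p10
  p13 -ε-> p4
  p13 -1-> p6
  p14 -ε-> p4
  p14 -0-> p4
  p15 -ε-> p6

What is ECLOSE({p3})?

Start with {p3}.
From p3 via ε: add p12.
From p12 via ε: add p0, p10.
From p0 via ε: add p15.
From p10 via ε: add p11.
From p11 via ε: add p9.
From p15 via ε: add p6.
No new states can be added; the closed set is {p0, p3, p6, p9, p10, p11, p12, p15}.

{p0, p3, p6, p9, p10, p11, p12, p15}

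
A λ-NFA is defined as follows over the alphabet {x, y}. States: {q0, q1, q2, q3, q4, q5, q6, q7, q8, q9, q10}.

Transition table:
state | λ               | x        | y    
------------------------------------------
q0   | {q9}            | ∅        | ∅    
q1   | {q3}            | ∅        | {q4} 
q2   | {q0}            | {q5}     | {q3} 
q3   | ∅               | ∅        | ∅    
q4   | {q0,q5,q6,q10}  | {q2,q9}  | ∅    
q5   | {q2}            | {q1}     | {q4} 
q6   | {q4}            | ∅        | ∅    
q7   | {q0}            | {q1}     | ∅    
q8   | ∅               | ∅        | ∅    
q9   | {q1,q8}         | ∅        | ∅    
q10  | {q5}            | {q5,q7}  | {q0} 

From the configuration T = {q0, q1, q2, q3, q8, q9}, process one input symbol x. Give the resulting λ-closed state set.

q2 on x → {q5}.
No x-transition from q0, q1, q3, q8, q9.
Union after reading x: {q5}.
Now take the λ-closure:
From q5 via λ: add q2.
From q2 via λ: add q0.
From q0 via λ: add q9.
From q9 via λ: add q1, q8.
From q1 via λ: add q3.
No new states can be added; the closed set is {q0, q1, q2, q3, q5, q8, q9}.

{q0, q1, q2, q3, q5, q8, q9}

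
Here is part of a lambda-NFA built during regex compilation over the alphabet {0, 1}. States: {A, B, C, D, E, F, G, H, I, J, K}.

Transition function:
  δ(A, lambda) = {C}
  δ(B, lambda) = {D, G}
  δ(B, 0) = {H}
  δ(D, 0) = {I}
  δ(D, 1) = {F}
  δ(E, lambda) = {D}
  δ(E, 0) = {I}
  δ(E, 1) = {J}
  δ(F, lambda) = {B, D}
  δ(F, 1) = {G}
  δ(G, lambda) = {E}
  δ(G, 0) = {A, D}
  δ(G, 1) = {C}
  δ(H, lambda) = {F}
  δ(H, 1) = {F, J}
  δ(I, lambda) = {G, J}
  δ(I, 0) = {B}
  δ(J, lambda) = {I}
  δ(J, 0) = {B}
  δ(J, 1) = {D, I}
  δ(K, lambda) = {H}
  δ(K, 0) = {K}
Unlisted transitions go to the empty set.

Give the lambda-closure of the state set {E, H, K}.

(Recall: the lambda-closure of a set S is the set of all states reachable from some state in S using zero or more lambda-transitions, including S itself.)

{B, D, E, F, G, H, K}

Start with {E, H, K}.
From E via lambda: add D.
From H via lambda: add F.
From F via lambda: add B.
From B via lambda: add G.
No new states can be added; the closed set is {B, D, E, F, G, H, K}.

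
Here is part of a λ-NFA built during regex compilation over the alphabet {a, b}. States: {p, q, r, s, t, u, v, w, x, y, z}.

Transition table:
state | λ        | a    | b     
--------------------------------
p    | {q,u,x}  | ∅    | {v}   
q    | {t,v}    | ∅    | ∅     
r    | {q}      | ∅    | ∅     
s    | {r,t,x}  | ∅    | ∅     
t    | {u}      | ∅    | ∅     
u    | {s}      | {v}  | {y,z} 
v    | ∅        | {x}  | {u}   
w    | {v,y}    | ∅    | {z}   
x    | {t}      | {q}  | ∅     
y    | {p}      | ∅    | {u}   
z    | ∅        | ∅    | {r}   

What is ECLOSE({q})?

Start with {q}.
From q via λ: add t, v.
From t via λ: add u.
From u via λ: add s.
From s via λ: add r, x.
No new states can be added; the closed set is {q, r, s, t, u, v, x}.

{q, r, s, t, u, v, x}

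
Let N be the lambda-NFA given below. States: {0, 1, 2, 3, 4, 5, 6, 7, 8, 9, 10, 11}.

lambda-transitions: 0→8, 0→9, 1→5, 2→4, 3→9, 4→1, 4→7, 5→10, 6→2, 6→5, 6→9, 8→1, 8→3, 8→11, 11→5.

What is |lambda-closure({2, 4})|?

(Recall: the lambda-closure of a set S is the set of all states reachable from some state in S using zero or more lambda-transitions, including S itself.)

6

Start with {2, 4}.
From 4 via lambda: add 1, 7.
From 1 via lambda: add 5.
From 5 via lambda: add 10.
lambda-closure = {1, 2, 4, 5, 7, 10}, which has 6 states.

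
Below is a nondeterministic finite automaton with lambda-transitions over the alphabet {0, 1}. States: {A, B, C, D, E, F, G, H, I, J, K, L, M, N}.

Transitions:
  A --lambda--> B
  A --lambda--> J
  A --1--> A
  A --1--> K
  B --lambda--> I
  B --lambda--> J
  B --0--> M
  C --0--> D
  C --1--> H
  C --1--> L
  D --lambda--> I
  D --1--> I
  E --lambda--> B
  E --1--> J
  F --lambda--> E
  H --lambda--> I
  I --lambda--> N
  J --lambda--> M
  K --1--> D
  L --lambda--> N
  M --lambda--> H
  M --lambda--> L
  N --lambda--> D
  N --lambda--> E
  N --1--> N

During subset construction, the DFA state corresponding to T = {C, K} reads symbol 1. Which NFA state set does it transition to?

{B, D, E, H, I, J, L, M, N}

C on 1 → {H, L}.
K on 1 → {D}.
Union after reading 1: {D, H, L}.
Now take the lambda-closure:
From D via lambda: add I.
From L via lambda: add N.
From N via lambda: add E.
From E via lambda: add B.
From B via lambda: add J.
From J via lambda: add M.
No new states can be added; the closed set is {B, D, E, H, I, J, L, M, N}.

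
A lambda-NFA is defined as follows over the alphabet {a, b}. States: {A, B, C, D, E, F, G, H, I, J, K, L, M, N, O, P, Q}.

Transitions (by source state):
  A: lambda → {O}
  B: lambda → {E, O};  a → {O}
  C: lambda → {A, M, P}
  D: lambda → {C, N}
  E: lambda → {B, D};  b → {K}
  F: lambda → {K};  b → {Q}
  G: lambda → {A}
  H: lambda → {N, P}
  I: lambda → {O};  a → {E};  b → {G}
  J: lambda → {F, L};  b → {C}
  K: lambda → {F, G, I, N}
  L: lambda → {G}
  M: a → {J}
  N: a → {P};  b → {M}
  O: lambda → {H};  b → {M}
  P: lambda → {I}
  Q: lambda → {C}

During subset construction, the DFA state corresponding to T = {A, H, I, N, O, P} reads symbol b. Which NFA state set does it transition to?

I on b → {G}.
N on b → {M}.
O on b → {M}.
No b-transition from A, H, P.
Union after reading b: {G, M}.
Now take the lambda-closure:
From G via lambda: add A.
From A via lambda: add O.
From O via lambda: add H.
From H via lambda: add N, P.
From P via lambda: add I.
No new states can be added; the closed set is {A, G, H, I, M, N, O, P}.

{A, G, H, I, M, N, O, P}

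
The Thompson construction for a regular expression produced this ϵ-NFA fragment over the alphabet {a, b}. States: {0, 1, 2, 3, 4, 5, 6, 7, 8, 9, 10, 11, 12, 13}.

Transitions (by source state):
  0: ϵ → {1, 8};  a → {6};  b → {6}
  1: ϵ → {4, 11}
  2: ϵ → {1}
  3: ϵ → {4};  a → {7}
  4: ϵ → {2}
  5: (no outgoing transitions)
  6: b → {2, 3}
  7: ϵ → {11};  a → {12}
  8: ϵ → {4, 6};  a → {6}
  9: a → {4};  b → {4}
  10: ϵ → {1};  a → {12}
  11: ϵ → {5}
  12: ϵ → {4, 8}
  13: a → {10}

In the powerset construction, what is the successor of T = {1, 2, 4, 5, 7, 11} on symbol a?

7 on a → {12}.
No a-transition from 1, 2, 4, 5, 11.
Union after reading a: {12}.
Now take the ϵ-closure:
From 12 via ϵ: add 4, 8.
From 4 via ϵ: add 2.
From 8 via ϵ: add 6.
From 2 via ϵ: add 1.
From 1 via ϵ: add 11.
From 11 via ϵ: add 5.
No new states can be added; the closed set is {1, 2, 4, 5, 6, 8, 11, 12}.

{1, 2, 4, 5, 6, 8, 11, 12}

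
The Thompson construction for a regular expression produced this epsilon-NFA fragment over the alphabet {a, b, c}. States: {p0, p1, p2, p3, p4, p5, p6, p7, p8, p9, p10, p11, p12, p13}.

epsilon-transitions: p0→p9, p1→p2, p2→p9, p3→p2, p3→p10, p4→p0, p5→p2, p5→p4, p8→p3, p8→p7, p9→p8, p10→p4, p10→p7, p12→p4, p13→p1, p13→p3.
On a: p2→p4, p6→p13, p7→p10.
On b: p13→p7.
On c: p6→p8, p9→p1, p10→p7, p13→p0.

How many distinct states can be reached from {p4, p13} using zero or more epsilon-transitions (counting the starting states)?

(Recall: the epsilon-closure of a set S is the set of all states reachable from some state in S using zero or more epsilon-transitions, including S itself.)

10

Start with {p4, p13}.
From p4 via epsilon: add p0.
From p13 via epsilon: add p1, p3.
From p0 via epsilon: add p9.
From p1 via epsilon: add p2.
From p3 via epsilon: add p10.
From p9 via epsilon: add p8.
From p10 via epsilon: add p7.
epsilon-closure = {p0, p1, p2, p3, p4, p7, p8, p9, p10, p13}, which has 10 states.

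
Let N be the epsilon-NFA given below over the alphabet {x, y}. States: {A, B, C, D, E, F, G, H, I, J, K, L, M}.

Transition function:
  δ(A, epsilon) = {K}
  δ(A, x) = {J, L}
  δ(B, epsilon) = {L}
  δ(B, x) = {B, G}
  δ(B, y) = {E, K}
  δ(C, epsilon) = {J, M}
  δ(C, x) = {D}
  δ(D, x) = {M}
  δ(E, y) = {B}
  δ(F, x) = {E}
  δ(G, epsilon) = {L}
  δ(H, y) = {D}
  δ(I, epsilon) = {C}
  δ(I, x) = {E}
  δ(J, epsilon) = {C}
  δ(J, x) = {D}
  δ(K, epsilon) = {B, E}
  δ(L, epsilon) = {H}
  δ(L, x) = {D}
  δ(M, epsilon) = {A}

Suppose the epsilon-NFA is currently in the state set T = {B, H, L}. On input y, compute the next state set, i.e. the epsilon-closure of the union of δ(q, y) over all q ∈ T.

{B, D, E, H, K, L}

B on y → {E, K}.
H on y → {D}.
No y-transition from L.
Union after reading y: {D, E, K}.
Now take the epsilon-closure:
From K via epsilon: add B.
From B via epsilon: add L.
From L via epsilon: add H.
No new states can be added; the closed set is {B, D, E, H, K, L}.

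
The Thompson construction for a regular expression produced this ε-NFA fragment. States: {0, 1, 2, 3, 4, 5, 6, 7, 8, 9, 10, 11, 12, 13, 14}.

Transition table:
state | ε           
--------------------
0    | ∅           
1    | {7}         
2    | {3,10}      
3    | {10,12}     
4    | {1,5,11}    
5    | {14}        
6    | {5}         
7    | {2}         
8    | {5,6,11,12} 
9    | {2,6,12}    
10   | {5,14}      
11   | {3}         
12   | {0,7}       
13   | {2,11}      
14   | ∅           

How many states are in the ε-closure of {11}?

Start with {11}.
From 11 via ε: add 3.
From 3 via ε: add 10, 12.
From 10 via ε: add 5, 14.
From 12 via ε: add 0, 7.
From 7 via ε: add 2.
ε-closure = {0, 2, 3, 5, 7, 10, 11, 12, 14}, which has 9 states.

9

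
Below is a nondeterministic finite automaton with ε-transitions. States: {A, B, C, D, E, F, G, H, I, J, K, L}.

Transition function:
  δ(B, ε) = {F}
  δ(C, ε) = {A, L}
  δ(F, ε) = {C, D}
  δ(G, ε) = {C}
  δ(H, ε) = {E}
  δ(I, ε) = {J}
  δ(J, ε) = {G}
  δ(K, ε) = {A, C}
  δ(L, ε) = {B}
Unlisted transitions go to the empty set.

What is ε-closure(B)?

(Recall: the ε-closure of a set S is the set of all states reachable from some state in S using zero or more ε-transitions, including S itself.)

Start with {B}.
From B via ε: add F.
From F via ε: add C, D.
From C via ε: add A, L.
No new states can be added; the closed set is {A, B, C, D, F, L}.

{A, B, C, D, F, L}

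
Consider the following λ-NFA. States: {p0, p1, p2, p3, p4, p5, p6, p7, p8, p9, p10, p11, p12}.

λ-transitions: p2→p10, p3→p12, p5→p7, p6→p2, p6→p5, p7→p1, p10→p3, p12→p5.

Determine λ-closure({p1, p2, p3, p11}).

{p1, p2, p3, p5, p7, p10, p11, p12}

Start with {p1, p2, p3, p11}.
From p2 via λ: add p10.
From p3 via λ: add p12.
From p12 via λ: add p5.
From p5 via λ: add p7.
No new states can be added; the closed set is {p1, p2, p3, p5, p7, p10, p11, p12}.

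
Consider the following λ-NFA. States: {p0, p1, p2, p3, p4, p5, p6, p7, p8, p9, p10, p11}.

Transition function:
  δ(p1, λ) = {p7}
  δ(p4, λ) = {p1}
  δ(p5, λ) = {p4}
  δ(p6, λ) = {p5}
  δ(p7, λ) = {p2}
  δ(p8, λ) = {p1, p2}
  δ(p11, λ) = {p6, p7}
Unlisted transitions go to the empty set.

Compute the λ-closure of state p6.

{p1, p2, p4, p5, p6, p7}

Start with {p6}.
From p6 via λ: add p5.
From p5 via λ: add p4.
From p4 via λ: add p1.
From p1 via λ: add p7.
From p7 via λ: add p2.
No new states can be added; the closed set is {p1, p2, p4, p5, p6, p7}.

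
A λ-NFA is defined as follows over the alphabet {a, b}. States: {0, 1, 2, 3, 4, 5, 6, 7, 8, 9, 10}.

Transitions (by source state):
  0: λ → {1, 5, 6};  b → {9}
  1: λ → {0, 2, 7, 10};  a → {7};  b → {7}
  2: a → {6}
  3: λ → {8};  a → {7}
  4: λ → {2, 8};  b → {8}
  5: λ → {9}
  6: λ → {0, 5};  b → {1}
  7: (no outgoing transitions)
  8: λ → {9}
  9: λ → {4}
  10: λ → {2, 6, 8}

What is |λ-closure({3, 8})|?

5

Start with {3, 8}.
From 8 via λ: add 9.
From 9 via λ: add 4.
From 4 via λ: add 2.
λ-closure = {2, 3, 4, 8, 9}, which has 5 states.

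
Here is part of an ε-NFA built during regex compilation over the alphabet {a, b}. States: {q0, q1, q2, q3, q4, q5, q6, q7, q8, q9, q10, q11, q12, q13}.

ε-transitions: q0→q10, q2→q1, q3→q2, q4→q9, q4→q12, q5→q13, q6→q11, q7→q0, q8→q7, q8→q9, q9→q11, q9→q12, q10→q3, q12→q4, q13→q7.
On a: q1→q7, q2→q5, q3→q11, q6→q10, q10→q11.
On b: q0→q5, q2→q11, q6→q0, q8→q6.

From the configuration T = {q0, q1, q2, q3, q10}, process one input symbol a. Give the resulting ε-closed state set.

q1 on a → {q7}.
q2 on a → {q5}.
q3 on a → {q11}.
q10 on a → {q11}.
No a-transition from q0.
Union after reading a: {q5, q7, q11}.
Now take the ε-closure:
From q5 via ε: add q13.
From q7 via ε: add q0.
From q0 via ε: add q10.
From q10 via ε: add q3.
From q3 via ε: add q2.
From q2 via ε: add q1.
No new states can be added; the closed set is {q0, q1, q2, q3, q5, q7, q10, q11, q13}.

{q0, q1, q2, q3, q5, q7, q10, q11, q13}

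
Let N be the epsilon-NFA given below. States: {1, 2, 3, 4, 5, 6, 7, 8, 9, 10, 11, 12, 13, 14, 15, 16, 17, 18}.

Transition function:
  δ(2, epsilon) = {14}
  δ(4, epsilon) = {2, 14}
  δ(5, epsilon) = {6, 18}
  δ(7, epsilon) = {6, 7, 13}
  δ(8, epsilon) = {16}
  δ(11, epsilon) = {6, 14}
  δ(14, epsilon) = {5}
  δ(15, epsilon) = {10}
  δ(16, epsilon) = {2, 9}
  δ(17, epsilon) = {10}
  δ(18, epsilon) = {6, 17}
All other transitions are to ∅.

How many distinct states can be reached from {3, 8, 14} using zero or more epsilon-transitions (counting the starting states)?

11

Start with {3, 8, 14}.
From 8 via epsilon: add 16.
From 14 via epsilon: add 5.
From 5 via epsilon: add 6, 18.
From 16 via epsilon: add 2, 9.
From 18 via epsilon: add 17.
From 17 via epsilon: add 10.
epsilon-closure = {2, 3, 5, 6, 8, 9, 10, 14, 16, 17, 18}, which has 11 states.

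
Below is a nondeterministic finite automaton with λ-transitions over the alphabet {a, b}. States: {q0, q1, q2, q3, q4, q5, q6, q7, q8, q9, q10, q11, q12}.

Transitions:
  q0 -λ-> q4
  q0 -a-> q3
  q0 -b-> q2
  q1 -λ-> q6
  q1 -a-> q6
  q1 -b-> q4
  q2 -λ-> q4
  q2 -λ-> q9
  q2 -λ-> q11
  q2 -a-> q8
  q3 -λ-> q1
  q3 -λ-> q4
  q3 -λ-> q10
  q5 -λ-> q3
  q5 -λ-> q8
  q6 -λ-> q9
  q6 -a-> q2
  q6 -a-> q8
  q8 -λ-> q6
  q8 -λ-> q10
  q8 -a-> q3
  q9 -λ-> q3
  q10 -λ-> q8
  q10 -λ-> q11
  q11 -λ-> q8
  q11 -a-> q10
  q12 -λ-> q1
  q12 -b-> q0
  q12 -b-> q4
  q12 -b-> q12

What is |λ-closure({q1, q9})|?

8

Start with {q1, q9}.
From q1 via λ: add q6.
From q9 via λ: add q3.
From q3 via λ: add q4, q10.
From q10 via λ: add q8, q11.
λ-closure = {q1, q3, q4, q6, q8, q9, q10, q11}, which has 8 states.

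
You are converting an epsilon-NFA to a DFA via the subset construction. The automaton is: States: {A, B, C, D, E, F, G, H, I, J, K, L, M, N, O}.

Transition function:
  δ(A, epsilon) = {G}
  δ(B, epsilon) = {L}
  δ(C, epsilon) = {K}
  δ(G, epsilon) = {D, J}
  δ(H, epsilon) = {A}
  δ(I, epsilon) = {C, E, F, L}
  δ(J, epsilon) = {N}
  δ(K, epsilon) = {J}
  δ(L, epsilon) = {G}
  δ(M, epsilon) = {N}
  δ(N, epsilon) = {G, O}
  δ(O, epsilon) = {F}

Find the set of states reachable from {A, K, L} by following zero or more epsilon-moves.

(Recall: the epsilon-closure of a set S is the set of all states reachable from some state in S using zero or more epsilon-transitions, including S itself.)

Start with {A, K, L}.
From A via epsilon: add G.
From K via epsilon: add J.
From G via epsilon: add D.
From J via epsilon: add N.
From N via epsilon: add O.
From O via epsilon: add F.
No new states can be added; the closed set is {A, D, F, G, J, K, L, N, O}.

{A, D, F, G, J, K, L, N, O}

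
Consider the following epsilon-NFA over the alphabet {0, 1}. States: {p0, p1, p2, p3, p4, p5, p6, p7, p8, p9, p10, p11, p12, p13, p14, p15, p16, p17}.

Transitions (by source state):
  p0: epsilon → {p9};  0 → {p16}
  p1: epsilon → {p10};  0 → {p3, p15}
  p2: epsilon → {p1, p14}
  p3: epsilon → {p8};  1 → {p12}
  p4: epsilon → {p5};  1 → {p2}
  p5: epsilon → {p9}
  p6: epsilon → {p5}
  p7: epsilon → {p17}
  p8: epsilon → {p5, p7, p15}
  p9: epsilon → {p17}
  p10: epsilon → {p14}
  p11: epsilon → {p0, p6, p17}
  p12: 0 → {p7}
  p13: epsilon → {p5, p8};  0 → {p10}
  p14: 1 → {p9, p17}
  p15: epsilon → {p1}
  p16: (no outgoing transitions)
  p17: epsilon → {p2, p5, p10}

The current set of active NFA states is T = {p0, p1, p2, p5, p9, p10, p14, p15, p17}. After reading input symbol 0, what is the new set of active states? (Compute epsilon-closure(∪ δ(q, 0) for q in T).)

p0 on 0 → {p16}.
p1 on 0 → {p3, p15}.
No 0-transition from p2, p5, p9, p10, p14, p15, p17.
Union after reading 0: {p3, p15, p16}.
Now take the epsilon-closure:
From p3 via epsilon: add p8.
From p15 via epsilon: add p1.
From p1 via epsilon: add p10.
From p8 via epsilon: add p5, p7.
From p5 via epsilon: add p9.
From p7 via epsilon: add p17.
From p10 via epsilon: add p14.
From p17 via epsilon: add p2.
No new states can be added; the closed set is {p1, p2, p3, p5, p7, p8, p9, p10, p14, p15, p16, p17}.

{p1, p2, p3, p5, p7, p8, p9, p10, p14, p15, p16, p17}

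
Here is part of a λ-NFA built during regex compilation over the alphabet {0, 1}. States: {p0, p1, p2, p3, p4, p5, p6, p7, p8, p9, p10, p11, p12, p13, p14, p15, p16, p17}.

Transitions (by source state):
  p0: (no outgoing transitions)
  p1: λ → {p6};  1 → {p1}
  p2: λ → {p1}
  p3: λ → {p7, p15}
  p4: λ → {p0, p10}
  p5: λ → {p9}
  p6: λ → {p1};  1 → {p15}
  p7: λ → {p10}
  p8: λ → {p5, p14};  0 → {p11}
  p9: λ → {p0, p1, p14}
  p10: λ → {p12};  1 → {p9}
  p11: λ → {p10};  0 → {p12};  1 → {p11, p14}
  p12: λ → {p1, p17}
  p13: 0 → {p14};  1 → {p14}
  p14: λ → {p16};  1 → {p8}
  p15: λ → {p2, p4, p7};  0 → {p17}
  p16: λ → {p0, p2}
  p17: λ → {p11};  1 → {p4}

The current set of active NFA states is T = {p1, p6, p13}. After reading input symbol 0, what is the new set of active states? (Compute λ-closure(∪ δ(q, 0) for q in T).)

{p0, p1, p2, p6, p14, p16}

p13 on 0 → {p14}.
No 0-transition from p1, p6.
Union after reading 0: {p14}.
Now take the λ-closure:
From p14 via λ: add p16.
From p16 via λ: add p0, p2.
From p2 via λ: add p1.
From p1 via λ: add p6.
No new states can be added; the closed set is {p0, p1, p2, p6, p14, p16}.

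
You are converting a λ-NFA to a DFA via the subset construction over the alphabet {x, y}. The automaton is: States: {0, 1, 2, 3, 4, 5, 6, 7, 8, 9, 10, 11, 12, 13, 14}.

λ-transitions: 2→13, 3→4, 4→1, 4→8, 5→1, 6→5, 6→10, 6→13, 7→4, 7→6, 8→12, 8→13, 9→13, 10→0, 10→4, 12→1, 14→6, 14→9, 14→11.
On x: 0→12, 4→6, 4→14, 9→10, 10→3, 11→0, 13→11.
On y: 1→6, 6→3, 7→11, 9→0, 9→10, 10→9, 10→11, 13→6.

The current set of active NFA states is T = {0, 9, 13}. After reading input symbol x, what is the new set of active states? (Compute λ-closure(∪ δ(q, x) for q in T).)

0 on x → {12}.
9 on x → {10}.
13 on x → {11}.
Union after reading x: {10, 11, 12}.
Now take the λ-closure:
From 10 via λ: add 0, 4.
From 12 via λ: add 1.
From 4 via λ: add 8.
From 8 via λ: add 13.
No new states can be added; the closed set is {0, 1, 4, 8, 10, 11, 12, 13}.

{0, 1, 4, 8, 10, 11, 12, 13}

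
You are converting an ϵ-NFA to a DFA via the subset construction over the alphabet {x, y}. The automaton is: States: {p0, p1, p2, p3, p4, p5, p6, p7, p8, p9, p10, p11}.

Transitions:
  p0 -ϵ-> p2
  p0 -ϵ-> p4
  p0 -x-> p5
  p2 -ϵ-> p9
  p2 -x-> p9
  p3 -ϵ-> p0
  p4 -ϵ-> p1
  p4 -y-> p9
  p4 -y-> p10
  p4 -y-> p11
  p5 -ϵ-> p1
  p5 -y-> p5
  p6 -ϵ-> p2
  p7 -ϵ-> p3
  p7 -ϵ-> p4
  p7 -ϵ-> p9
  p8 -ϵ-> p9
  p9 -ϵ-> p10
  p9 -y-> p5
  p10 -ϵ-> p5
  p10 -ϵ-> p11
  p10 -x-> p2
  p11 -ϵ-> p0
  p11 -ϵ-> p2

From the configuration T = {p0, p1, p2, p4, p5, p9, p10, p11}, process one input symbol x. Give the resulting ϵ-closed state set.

p0 on x → {p5}.
p2 on x → {p9}.
p10 on x → {p2}.
No x-transition from p1, p4, p5, p9, p11.
Union after reading x: {p2, p5, p9}.
Now take the ϵ-closure:
From p5 via ϵ: add p1.
From p9 via ϵ: add p10.
From p10 via ϵ: add p11.
From p11 via ϵ: add p0.
From p0 via ϵ: add p4.
No new states can be added; the closed set is {p0, p1, p2, p4, p5, p9, p10, p11}.

{p0, p1, p2, p4, p5, p9, p10, p11}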